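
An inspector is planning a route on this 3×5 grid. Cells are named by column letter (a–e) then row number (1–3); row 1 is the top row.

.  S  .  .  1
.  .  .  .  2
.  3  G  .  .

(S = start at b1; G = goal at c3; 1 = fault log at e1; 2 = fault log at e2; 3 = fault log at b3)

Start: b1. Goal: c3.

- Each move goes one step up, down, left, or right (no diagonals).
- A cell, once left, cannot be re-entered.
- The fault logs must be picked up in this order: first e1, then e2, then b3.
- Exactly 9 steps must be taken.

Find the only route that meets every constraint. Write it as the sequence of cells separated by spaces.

The waypoints must appear in the order e1, e2, b3, with no cell reused.
Route from b1: right 3 to e1, down 1 to e2, left 3 to b2, down 1 to b3, right 1 to c3 — 9 moves in all.
Check: order respected (1 at step 3, 2 at step 4, 3 at step 8); 9 moves as required.

b1 c1 d1 e1 e2 d2 c2 b2 b3 c3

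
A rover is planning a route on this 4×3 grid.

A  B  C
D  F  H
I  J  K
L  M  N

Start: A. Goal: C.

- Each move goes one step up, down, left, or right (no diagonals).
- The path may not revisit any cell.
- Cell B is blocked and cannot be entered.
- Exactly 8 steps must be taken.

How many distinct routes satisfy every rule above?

Need simple routes of exactly 8 moves from A to C (Manhattan distance 2, so 3 moves are spent on a detour and 3 undoing it).
Enumerating: A D I L M J F H C | A D I L M J K H C | A D I L M N K H C | A D I J M N K H C | A D F J M N K H C.
That gives 5 routes.

5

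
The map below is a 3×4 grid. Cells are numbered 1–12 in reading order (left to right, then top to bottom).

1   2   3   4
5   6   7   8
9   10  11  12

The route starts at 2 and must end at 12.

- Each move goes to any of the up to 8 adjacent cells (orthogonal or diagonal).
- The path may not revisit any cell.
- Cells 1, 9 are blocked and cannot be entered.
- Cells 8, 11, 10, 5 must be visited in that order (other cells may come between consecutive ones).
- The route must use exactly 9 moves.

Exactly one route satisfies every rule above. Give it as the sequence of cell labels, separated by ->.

2 -> 3 -> 4 -> 8 -> 11 -> 10 -> 5 -> 6 -> 7 -> 12

The waypoints must appear in the order 8, 11, 10, 5, with no cell reused.
Route from 2: right 2 to 4, down 1 to 8, down-left 1 to 11, left 1 to 10, up-left 1 to 5, right 2 to 7, down-right 1 to 12 — 9 moves in all.
Check: order respected (8 at step 3, 11 at step 4, 10 at step 5, 5 at step 6); 9 moves as required.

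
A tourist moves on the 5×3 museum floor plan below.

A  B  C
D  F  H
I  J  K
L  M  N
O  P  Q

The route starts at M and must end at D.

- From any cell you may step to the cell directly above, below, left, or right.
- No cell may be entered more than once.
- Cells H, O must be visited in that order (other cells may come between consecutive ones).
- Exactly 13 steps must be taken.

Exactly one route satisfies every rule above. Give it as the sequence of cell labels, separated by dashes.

The waypoints must appear in the order H, O, with no cell reused.
Route from M: up 3 to B, right 1 to C, down 4 to Q, left 2 to O, up 3 to D — 13 moves in all.
Check: order respected (H at step 5, O at step 10); 13 moves as required.

M - J - F - B - C - H - K - N - Q - P - O - L - I - D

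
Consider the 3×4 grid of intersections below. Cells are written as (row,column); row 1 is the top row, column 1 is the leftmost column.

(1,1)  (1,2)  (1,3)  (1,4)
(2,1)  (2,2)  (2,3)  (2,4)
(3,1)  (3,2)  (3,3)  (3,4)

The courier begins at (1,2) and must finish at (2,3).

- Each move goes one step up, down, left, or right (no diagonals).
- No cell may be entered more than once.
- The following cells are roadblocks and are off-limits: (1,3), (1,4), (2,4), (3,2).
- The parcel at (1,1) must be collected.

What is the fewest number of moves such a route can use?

4

Any route passes through (1,1) somewhere between (1,2) and (2,3). Summing Manhattan distances along the two legs ((1,2) → (1,1) → (2,3)) gives a lower bound of 1 + 3 = 4 moves.
A route of 4 moves achieves this: (1,2) → (1,1) → (2,1) → (2,2) → (2,3).
Since 4 matches the lower bound, it is optimal.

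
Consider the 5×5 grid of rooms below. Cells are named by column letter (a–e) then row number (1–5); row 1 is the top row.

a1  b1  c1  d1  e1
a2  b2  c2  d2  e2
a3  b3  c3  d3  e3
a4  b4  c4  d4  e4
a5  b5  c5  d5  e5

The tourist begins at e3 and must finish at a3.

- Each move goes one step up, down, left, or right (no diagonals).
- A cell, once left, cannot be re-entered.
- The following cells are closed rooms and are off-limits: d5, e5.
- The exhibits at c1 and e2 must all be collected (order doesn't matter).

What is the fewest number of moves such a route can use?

8

Any route passes through c1 and e2 in some order between e3 and a3. Summing Manhattan distances along each leg and taking the cheapest ordering (e3 → e2 → c1 → a3) gives a lower bound of 1 + 3 + 4 = 8 moves.
A route of 8 moves achieves this: e3 → e2 → e1 → d1 → c1 → c2 → c3 → b3 → a3.
Since 8 matches the lower bound, it is optimal.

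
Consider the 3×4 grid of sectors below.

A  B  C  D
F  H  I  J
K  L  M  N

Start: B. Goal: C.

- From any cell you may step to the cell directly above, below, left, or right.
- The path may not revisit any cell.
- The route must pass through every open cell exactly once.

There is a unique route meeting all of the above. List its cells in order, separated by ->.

Need to visit all 12 open cells exactly once, starting at B and ending at C.
Cell A has only two open neighbours (F and B), so the path must pass straight through it: one of those is the cell it's entered from and the other is where it exits.
Route from B: left to A, 2× down (reaching K), right to L, up to H, right to I, down to M, right to N, 2× up (reaching D), left to C — 11 moves in all.
Check: all 12 open cells covered.

B -> A -> F -> K -> L -> H -> I -> M -> N -> J -> D -> C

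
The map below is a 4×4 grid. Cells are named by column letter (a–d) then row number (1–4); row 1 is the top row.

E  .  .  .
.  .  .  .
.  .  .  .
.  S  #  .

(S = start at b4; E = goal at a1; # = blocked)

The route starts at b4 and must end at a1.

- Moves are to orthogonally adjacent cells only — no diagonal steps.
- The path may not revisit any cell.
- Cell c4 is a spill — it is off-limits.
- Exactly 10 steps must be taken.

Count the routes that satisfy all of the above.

16

Need simple routes of exactly 10 moves from b4 to a1 (Manhattan distance 4, so 3 moves are spent on a detour and 3 undoing it).
Branch systematically from the start, pruning whenever the remaining move budget drops below the Manhattan distance to a1 or differs from it in parity. Grouping the completions by first move — via b3: 7; via a4: 9 — and summing: 7 + 9 = 16.
That gives 16 routes.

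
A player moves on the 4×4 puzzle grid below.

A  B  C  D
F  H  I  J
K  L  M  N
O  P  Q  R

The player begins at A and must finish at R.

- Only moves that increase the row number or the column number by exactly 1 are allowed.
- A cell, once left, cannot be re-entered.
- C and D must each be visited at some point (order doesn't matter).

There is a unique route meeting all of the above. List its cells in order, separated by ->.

A -> B -> C -> D -> J -> N -> R

Moves only go right or down, so the column and row indices never decrease.
Route from A: right 3 to D, down 3 to R — 6 moves in all.
Check: all required cells visited.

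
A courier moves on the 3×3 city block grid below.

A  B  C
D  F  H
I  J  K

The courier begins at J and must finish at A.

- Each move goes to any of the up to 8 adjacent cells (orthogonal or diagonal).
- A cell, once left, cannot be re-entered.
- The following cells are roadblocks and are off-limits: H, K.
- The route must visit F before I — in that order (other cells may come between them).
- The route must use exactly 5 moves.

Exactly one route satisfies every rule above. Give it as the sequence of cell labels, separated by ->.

The waypoints must appear in the order F, I, with no cell reused.
Route from J: up to F, down-left to I, up to D, up-right to B, left to A — 5 moves in all.
Check: order respected (F at step 1, I at step 2); 5 moves as required.

J -> F -> I -> D -> B -> A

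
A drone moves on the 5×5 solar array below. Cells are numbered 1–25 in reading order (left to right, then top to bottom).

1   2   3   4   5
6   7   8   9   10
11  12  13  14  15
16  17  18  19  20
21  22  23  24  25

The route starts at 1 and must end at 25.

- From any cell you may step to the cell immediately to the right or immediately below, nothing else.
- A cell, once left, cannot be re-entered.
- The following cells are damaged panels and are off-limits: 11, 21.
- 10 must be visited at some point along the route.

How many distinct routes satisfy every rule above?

A right/down-only route from 1 to 25 makes exactly 4 down-moves and 4 right-moves in some order.
With no other constraints that would be C(8,4) = 70 routes.
Split at 10 and multiply the segment counts (each segment already excludes blocked cells): 1→10: 5; 10→25: 1; product = 5.
That gives 5 routes.

5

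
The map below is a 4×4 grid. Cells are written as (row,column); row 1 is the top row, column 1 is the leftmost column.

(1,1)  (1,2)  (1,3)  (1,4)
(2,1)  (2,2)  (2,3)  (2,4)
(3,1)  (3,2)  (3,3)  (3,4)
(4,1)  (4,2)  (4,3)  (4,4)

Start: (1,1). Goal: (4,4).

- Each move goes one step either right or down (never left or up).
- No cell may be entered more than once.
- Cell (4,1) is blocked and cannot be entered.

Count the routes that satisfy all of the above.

19

A right/down-only route from (1,1) to (4,4) makes exactly 3 down-moves and 3 right-moves in some order.
With no other constraints that would be C(6,3) = 20 routes.
Subtract routes through each blocked cell (inclusion–exclusion for overlaps): − through (4,1): 1 → 19.
That gives 19 routes.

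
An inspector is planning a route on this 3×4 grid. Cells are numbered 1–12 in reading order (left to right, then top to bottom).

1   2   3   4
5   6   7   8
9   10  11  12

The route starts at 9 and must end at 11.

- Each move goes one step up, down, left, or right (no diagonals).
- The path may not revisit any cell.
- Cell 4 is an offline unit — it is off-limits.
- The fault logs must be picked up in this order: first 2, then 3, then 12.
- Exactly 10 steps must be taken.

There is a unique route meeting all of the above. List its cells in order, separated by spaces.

9 10 6 5 1 2 3 7 8 12 11

The waypoints must appear in the order 2, 3, 12, with no cell reused.
Route from 9: right to 10, up to 6, left to 5, up to 1, 2× right (reaching 3), down to 7, right to 8, down to 12, left to 11 — 10 moves in all.
Check: order respected (2 at step 5, 3 at step 6, 12 at step 9); 10 moves as required.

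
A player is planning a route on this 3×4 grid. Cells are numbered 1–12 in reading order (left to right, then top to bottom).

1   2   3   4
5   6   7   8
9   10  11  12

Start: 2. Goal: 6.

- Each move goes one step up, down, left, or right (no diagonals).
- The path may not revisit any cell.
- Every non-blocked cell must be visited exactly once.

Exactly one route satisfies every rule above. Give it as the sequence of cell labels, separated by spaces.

Need to visit all 12 open cells exactly once, starting at 2 and ending at 6.
Cell 12 has only two open neighbours (8 and 11), so the path must pass straight through it: one of those is the cell it's entered from and the other is where it exits.
Route from 2: left to 1, 2× down (reaching 9), 3× right (reaching 12), 2× up (reaching 4), left to 3, down to 7, left to 6 — 11 moves in all.
Check: all 12 open cells covered.

2 1 5 9 10 11 12 8 4 3 7 6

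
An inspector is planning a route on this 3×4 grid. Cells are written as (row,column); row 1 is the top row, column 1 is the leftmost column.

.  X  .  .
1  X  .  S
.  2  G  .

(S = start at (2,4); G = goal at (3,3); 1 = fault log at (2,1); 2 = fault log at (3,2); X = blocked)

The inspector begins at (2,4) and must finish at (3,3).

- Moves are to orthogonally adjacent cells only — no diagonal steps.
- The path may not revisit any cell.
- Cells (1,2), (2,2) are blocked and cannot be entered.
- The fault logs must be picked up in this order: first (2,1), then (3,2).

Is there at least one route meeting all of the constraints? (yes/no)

Every way from (2,4) to (2,1) runs through (3,3) — but (3,3) is where the route must end, so it would be entered once on the way to (2,1) and again at the finish.

no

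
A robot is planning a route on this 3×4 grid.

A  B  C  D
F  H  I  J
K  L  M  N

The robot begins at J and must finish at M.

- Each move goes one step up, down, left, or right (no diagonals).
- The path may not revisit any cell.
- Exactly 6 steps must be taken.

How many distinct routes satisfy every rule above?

Need simple routes of exactly 6 moves from J to M (Manhattan distance 2, so 2 moves are spent on a detour and 2 undoing it).
Enumerating: J D C I H L M | J D C B H L M | J D C B H I M | J I C B H L M | J I H F K L M.
That gives 5 routes.

5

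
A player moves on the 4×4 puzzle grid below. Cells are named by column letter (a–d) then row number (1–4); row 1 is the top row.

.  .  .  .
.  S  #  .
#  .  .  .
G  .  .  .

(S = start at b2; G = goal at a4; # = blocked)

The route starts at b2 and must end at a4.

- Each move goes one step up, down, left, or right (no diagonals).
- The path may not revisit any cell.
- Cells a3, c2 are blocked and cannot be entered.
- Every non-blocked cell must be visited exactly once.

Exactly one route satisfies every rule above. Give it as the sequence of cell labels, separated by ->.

b2 -> a2 -> a1 -> b1 -> c1 -> d1 -> d2 -> d3 -> d4 -> c4 -> c3 -> b3 -> b4 -> a4

Need to visit all 14 open cells exactly once, starting at b2 and ending at a4.
Route from b2: left to a2, up to a1, 3× right (reaching d1), 3× down (reaching d4), left to c4, up to c3, left to b3, down to b4, left to a4 — 13 moves in all.
Check: all 14 open cells covered.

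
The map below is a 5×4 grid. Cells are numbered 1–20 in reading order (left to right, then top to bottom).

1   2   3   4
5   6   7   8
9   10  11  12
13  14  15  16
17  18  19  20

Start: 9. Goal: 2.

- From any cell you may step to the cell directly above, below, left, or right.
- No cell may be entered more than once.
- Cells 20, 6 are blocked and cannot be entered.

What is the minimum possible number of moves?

The Manhattan distance from 9 to 2 is |3−1| + |1−2| = 3, so at least 3 moves are needed.
A route of 3 moves achieves this: 9 → 5 → 1 → 2.
Since 3 matches the lower bound, it is optimal.

3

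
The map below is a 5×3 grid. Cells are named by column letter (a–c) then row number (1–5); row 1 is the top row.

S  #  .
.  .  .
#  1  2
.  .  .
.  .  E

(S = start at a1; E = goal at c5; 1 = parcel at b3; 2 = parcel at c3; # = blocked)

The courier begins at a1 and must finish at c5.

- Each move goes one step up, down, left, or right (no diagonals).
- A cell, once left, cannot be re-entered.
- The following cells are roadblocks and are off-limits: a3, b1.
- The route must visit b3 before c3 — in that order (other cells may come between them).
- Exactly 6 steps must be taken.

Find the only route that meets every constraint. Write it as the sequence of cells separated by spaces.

a1 a2 b2 b3 c3 c4 c5

The waypoints must appear in the order b3, c3, with no cell reused.
Route from a1: down to a2, right to b2, down to b3, right to c3, 2× down (reaching c5) — 6 moves in all.
Check: order respected (1 at step 3, 2 at step 4); 6 moves as required.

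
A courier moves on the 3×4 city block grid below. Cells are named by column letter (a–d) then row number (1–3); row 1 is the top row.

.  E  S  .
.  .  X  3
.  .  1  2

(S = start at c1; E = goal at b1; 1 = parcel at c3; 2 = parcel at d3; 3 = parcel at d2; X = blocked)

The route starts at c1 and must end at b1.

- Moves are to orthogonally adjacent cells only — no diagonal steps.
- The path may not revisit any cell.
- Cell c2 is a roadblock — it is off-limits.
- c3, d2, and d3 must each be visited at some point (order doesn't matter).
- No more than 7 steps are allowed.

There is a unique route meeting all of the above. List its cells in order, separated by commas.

Any route must reach c3, d2, and d3 and still end at b1 within 7 moves, so the order of the required stops is forced.
Route from c1: right 1 to d1, down 2 to d3, left 2 to b3, up 2 to b1 — 7 moves in all.
Check: all required cells visited; 7 ≤ 7 moves.

c1, d1, d2, d3, c3, b3, b2, b1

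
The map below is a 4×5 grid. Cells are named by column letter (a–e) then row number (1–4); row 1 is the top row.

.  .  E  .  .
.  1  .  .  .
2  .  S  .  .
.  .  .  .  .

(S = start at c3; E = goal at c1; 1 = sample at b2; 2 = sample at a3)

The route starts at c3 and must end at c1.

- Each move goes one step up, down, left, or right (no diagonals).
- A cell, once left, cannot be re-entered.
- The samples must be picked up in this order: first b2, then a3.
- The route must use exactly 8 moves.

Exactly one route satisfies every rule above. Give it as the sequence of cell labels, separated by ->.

The waypoints must appear in the order b2, a3, with no cell reused.
Route from c3: up 1 to c2, left 1 to b2, down 1 to b3, left 1 to a3, up 2 to a1, right 2 to c1 — 8 moves in all.
Check: order respected (1 at step 2, 2 at step 4); 8 moves as required.

c3 -> c2 -> b2 -> b3 -> a3 -> a2 -> a1 -> b1 -> c1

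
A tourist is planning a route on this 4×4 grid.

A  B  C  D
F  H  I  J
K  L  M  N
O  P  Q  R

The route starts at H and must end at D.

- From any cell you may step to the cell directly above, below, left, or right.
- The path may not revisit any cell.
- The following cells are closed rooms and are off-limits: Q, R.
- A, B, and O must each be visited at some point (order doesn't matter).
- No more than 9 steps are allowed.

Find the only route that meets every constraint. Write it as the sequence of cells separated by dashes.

H - L - P - O - K - F - A - B - C - D

The 9-move cap with required stops at A, B, O leaves no slack for detours.
Route from H: 2× down (reaching P), left to O, 3× up (reaching A), 3× right (reaching D) — 9 moves in all.
Check: all required cells visited; 9 ≤ 9 moves.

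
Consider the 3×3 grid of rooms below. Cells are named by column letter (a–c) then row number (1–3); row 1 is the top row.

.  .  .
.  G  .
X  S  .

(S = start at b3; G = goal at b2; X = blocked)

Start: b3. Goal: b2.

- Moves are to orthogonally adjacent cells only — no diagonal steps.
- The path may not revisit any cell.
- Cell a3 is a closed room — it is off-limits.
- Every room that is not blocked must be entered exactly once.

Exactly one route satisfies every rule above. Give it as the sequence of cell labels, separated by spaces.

Need to visit all 8 open cells exactly once, starting at b3 and ending at b2.
Cell a2 has only two open neighbours (a1 and b2), so the path must pass straight through it: one of those is the cell it's entered from and the other is where it exits.
Route from b3: right 1 to c3, up 2 to c1, left 2 to a1, down 1 to a2, right 1 to b2 — 7 moves in all.
Check: all 8 open cells covered.

b3 c3 c2 c1 b1 a1 a2 b2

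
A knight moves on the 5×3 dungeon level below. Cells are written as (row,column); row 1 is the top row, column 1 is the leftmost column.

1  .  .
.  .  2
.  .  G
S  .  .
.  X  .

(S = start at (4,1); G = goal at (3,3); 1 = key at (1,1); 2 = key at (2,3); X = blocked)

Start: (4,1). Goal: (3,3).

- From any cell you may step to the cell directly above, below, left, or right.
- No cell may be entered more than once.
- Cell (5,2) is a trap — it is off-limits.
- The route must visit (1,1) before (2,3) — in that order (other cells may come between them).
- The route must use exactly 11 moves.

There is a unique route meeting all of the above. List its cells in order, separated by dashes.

(4,1) - (3,1) - (2,1) - (1,1) - (1,2) - (1,3) - (2,3) - (2,2) - (3,2) - (4,2) - (4,3) - (3,3)

The waypoints must appear in the order (1,1), (2,3), with no cell reused.
Route from (4,1): up 3 to (1,1), right 2 to (1,3), down 1 to (2,3), left 1 to (2,2), down 2 to (4,2), right 1 to (4,3), up 1 to (3,3) — 11 moves in all.
Check: order respected (1 at step 3, 2 at step 6); 11 moves as required.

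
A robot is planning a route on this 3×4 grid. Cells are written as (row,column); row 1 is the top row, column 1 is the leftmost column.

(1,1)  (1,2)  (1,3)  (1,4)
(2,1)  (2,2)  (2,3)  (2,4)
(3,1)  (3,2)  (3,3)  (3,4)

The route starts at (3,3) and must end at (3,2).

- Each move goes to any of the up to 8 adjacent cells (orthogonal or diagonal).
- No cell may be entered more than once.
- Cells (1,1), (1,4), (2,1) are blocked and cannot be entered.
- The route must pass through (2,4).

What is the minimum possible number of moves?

3

Any route passes through (2,4) somewhere between (3,3) and (3,2). Summing Chebyshev distances along the two legs ((3,3) → (2,4) → (3,2)) gives a lower bound of 1 + 2 = 3 moves.
A route of 3 moves achieves this: (3,3) → (2,4) → (2,3) → (3,2).
Since 3 matches the lower bound, it is optimal.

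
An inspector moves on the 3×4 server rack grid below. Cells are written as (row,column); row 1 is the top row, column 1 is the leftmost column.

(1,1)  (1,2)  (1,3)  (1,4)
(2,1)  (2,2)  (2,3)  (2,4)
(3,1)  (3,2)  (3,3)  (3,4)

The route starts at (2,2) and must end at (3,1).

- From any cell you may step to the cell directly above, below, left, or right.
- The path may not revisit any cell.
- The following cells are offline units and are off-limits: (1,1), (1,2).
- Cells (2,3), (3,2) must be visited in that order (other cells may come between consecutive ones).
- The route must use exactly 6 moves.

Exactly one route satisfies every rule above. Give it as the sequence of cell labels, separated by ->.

(2,2) -> (2,3) -> (2,4) -> (3,4) -> (3,3) -> (3,2) -> (3,1)

The waypoints must appear in the order (2,3), (3,2), with no cell reused.
Route from (2,2): right 2 to (2,4), down 1 to (3,4), left 3 to (3,1) — 6 moves in all.
Check: order respected ((2,3) at step 1, (3,2) at step 5); 6 moves as required.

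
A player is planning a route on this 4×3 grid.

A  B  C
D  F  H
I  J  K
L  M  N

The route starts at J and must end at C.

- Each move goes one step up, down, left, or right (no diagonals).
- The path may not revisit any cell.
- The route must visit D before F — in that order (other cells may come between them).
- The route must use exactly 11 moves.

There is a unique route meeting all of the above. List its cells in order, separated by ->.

The waypoints must appear in the order D, F, with no cell reused.
Route from J: right 1 to K, down 1 to N, left 2 to L, up 3 to A, right 1 to B, down 1 to F, right 1 to H, up 1 to C — 11 moves in all.
Check: order respected (D at step 6, F at step 9); 11 moves as required.

J -> K -> N -> M -> L -> I -> D -> A -> B -> F -> H -> C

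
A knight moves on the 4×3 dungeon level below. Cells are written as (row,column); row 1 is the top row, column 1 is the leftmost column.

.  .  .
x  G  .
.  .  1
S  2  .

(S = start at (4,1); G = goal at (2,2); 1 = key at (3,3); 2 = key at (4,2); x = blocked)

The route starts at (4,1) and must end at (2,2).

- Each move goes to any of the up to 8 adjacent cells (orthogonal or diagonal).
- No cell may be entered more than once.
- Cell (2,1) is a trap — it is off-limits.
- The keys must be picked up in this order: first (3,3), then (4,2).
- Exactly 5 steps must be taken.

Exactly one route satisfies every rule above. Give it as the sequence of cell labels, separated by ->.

(4,1) -> (3,2) -> (3,3) -> (4,2) -> (3,1) -> (2,2)

The waypoints must appear in the order (3,3), (4,2), with no cell reused.
Route from (4,1): up-right to (3,2), right to (3,3), down-left to (4,2), up-left to (3,1), up-right to (2,2) — 5 moves in all.
Check: order respected (1 at step 2, 2 at step 3); 5 moves as required.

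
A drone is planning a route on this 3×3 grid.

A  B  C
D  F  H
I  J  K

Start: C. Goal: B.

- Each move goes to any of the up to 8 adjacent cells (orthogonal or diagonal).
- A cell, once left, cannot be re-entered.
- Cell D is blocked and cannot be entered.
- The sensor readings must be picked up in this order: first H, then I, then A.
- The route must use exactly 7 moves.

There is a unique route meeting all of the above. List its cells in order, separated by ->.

C -> H -> K -> J -> I -> F -> A -> B

The waypoints must appear in the order H, I, A, with no cell reused.
Route from C: down 2 to K, left 2 to I, up-right 1 to F, up-left 1 to A, right 1 to B — 7 moves in all.
Check: order respected (H at step 1, I at step 4, A at step 6); 7 moves as required.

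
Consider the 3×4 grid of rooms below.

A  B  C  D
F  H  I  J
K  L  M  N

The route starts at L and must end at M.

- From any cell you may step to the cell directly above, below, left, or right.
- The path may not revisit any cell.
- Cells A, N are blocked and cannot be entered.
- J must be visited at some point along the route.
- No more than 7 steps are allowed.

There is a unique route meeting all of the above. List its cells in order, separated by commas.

L, H, B, C, D, J, I, M

The budget equals the shortest possible length, so every move has to be on a shortest route through the required cells.
Route from L: up 2 to B, right 2 to D, down 1 to J, left 1 to I, down 1 to M — 7 moves in all.
Check: all required cells visited; 7 ≤ 7 moves.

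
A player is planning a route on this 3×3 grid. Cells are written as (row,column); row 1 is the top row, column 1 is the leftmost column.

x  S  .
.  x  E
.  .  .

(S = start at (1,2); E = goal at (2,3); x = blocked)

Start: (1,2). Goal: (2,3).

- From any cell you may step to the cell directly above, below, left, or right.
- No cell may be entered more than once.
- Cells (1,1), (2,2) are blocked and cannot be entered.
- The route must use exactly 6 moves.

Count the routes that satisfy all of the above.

Need simple routes of exactly 6 moves from (1,2) to (2,3) (Manhattan distance 2, so 2 moves are spent on a detour and 2 undoing it).
No route satisfies every constraint, so the count is 0.

0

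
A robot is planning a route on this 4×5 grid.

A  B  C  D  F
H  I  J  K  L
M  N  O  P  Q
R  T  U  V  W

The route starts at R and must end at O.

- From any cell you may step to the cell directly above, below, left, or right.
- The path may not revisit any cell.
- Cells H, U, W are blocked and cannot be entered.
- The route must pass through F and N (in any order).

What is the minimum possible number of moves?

11

Any route passes through F and N in some order between R and O. Summing Manhattan distances along each leg and taking the cheapest ordering (R → N → F → O) gives a lower bound of 2 + 5 + 4 = 11 moves.
A route of 11 moves achieves this: R → M → N → I → B → C → D → F → L → Q → P → O.
Since 11 matches the lower bound, it is optimal.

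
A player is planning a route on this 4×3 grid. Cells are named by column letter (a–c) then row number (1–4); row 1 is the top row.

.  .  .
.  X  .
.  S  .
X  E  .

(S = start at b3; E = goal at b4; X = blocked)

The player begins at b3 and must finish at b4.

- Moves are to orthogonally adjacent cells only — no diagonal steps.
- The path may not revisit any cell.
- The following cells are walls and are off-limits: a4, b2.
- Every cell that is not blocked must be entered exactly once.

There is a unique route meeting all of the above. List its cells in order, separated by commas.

Need to visit all 10 open cells exactly once, starting at b3 and ending at b4.
Cell b1 has only two open neighbours (a1 and c1), so the path must pass straight through it: one of those is the cell it's entered from and the other is where it exits.
Route from b3: left to a3, 2× up (reaching a1), 2× right (reaching c1), 3× down (reaching c4), left to b4 — 9 moves in all.
Check: all 10 open cells covered.

b3, a3, a2, a1, b1, c1, c2, c3, c4, b4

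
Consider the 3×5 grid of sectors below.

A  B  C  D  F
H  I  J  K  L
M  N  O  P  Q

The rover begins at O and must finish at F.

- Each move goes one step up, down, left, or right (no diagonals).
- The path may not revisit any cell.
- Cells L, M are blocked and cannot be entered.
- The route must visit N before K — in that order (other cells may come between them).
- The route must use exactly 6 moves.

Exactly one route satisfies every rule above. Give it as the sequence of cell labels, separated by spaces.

The waypoints must appear in the order N, K, with no cell reused.
Route from O: left to N, up to I, 2× right (reaching K), up to D, right to F — 6 moves in all.
Check: order respected (N at step 1, K at step 4); 6 moves as required.

O N I J K D F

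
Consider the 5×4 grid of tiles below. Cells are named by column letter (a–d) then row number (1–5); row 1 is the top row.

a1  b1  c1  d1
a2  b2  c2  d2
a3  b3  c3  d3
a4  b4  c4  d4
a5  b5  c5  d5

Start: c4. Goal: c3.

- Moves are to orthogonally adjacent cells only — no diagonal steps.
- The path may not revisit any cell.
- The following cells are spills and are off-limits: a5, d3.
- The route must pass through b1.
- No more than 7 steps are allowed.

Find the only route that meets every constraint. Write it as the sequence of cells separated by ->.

The budget equals the shortest possible length, so every move has to be on a shortest route through the required cells.
Route from c4: left to b4, 3× up (reaching b1), right to c1, 2× down (reaching c3) — 7 moves in all.
Check: all required cells visited; 7 ≤ 7 moves.

c4 -> b4 -> b3 -> b2 -> b1 -> c1 -> c2 -> c3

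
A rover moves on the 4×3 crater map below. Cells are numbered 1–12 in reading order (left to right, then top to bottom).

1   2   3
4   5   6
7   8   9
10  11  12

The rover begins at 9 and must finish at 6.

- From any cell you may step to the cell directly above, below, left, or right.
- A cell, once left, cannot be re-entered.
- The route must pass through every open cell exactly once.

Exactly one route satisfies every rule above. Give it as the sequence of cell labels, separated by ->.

9 -> 12 -> 11 -> 10 -> 7 -> 8 -> 5 -> 4 -> 1 -> 2 -> 3 -> 6

Need to visit all 12 open cells exactly once, starting at 9 and ending at 6.
Cell 1 has only two open neighbours (4 and 2), so the path must pass straight through it: one of those is the cell it's entered from and the other is where it exits.
Route from 9: down 1 to 12, left 2 to 10, up 1 to 7, right 1 to 8, up 1 to 5, left 1 to 4, up 1 to 1, right 2 to 3, down 1 to 6 — 11 moves in all.
Check: all 12 open cells covered.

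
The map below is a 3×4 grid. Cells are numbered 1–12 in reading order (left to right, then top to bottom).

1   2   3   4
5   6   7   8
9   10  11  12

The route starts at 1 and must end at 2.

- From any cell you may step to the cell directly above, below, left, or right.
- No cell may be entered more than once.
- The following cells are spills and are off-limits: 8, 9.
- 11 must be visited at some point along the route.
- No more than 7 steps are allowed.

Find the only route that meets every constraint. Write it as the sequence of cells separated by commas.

1, 5, 6, 10, 11, 7, 3, 2

Any route must reach 11 and still end at 2 within 7 moves, so the order of the required stops is forced.
Route from 1: down to 5, right to 6, down to 10, right to 11, 2× up (reaching 3), left to 2 — 7 moves in all.
Check: all required cells visited; 7 ≤ 7 moves.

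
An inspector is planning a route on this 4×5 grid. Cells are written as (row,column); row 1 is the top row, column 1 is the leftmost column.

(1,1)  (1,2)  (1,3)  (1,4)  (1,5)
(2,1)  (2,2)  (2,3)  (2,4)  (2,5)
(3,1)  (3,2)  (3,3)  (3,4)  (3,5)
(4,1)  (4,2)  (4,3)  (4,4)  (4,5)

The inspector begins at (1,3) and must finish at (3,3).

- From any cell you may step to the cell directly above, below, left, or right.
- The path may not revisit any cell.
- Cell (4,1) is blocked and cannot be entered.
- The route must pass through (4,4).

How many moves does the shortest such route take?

Any route passes through (4,4) somewhere between (1,3) and (3,3). Summing Manhattan distances along the two legs ((1,3) → (4,4) → (3,3)) gives a lower bound of 4 + 2 = 6 moves.
A route of 6 moves achieves this: (1,3) → (2,3) → (2,4) → (3,4) → (4,4) → (4,3) → (3,3).
Since 6 matches the lower bound, it is optimal.

6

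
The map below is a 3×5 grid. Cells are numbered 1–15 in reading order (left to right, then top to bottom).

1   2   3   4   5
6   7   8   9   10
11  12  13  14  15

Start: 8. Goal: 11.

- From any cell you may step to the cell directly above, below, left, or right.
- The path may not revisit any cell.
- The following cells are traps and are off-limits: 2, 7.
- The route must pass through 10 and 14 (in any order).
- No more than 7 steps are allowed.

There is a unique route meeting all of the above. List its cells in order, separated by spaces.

8 9 10 15 14 13 12 11

The 7-move cap with required stops at 10, 14 leaves no slack for detours.
Route from 8: 2× right (reaching 10), down to 15, 4× left (reaching 11) — 7 moves in all.
Check: all required cells visited; 7 ≤ 7 moves.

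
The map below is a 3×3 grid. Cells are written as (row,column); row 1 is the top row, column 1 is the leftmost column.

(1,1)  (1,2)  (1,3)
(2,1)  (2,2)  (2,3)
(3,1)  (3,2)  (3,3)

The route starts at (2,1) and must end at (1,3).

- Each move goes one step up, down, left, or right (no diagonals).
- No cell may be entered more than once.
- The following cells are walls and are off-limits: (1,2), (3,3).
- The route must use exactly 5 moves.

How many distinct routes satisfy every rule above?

Need simple routes of exactly 5 moves from (2,1) to (1,3) (Manhattan distance 3, so 1 moves are spent on a detour and 1 undoing it).
Enumerating: (2,1) (3,1) (3,2) (2,2) (2,3) (1,3).
That gives 1 route.

1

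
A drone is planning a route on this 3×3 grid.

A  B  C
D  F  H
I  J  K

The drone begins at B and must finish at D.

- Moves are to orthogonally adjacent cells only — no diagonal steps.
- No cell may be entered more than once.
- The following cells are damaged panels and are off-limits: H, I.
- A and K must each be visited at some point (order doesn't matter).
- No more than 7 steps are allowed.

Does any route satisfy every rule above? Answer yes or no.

no

K must be visited but has only one open neighbour (J), and it is neither the start nor the goal — the route would have to enter and leave through J, re-entering it.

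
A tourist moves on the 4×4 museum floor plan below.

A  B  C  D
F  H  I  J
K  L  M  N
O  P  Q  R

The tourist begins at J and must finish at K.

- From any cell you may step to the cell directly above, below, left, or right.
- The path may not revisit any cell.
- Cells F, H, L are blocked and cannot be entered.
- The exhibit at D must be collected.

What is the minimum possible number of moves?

8

Any route passes through D somewhere between J and K. Summing Manhattan distances along the two legs (J → D → K) gives a lower bound of 1 + 5 = 6 moves.
That bound ignores the blocked cells. Measuring each leg by the fewest moves that actually steer around them (J→D: 1; D→K: 7) raises the lower bound to 8.
A route of 8 moves exists: J → D → C → I → M → Q → P → O → K.
Since 8 matches that lower bound, it is optimal.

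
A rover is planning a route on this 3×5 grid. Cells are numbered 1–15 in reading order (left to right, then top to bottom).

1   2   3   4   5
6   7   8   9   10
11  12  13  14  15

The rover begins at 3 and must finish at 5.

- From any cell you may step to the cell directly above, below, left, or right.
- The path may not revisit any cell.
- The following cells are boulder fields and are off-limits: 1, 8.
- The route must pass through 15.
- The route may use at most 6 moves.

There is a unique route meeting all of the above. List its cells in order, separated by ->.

The budget equals the shortest possible length, so every move has to be on a shortest route through the required cells.
Route from 3: right 1 to 4, down 2 to 14, right 1 to 15, up 2 to 5 — 6 moves in all.
Check: all required cells visited; 6 ≤ 6 moves.

3 -> 4 -> 9 -> 14 -> 15 -> 10 -> 5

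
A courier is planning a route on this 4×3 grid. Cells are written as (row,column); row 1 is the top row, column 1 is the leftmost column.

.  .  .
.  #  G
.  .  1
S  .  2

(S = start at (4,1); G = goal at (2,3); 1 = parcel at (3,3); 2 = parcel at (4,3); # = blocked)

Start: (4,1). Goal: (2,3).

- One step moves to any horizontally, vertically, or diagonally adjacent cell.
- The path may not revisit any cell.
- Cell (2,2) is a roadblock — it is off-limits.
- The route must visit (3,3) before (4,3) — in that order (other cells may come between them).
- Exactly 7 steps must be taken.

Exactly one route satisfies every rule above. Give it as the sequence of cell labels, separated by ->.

(4,1) -> (4,2) -> (3,3) -> (4,3) -> (3,2) -> (2,1) -> (1,2) -> (2,3)

The waypoints must appear in the order (3,3), (4,3), with no cell reused.
Route from (4,1): right to (4,2), up-right to (3,3), down to (4,3), 2× up-left (reaching (2,1)), up-right to (1,2), down-right to (2,3) — 7 moves in all.
Check: order respected (1 at step 2, 2 at step 3); 7 moves as required.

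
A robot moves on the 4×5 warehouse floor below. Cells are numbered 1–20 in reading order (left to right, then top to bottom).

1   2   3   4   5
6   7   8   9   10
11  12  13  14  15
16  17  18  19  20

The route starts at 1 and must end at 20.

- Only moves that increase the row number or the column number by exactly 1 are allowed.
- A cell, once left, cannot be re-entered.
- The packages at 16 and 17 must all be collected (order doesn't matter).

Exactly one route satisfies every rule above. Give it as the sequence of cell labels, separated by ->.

1 -> 6 -> 11 -> 16 -> 17 -> 18 -> 19 -> 20

Moves only go right or down, so the column and row indices never decrease.
Route from 1: 3× down (reaching 16), 4× right (reaching 20) — 7 moves in all.
Check: all required cells visited.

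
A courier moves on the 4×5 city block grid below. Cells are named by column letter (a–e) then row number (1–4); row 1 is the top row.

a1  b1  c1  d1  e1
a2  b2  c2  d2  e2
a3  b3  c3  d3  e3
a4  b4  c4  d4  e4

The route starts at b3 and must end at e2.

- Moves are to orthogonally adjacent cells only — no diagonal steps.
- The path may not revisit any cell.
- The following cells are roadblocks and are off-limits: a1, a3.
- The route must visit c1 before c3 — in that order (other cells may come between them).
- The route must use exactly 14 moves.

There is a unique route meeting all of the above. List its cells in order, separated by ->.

The waypoints must appear in the order c1, c3, with no cell reused.
Route from b3: up 2 to b1, right 1 to c1, down 3 to c4, right 2 to e4, up 1 to e3, left 1 to d3, up 2 to d1, right 1 to e1, down 1 to e2 — 14 moves in all.
Check: order respected (c1 at step 3, c3 at step 5); 14 moves as required.

b3 -> b2 -> b1 -> c1 -> c2 -> c3 -> c4 -> d4 -> e4 -> e3 -> d3 -> d2 -> d1 -> e1 -> e2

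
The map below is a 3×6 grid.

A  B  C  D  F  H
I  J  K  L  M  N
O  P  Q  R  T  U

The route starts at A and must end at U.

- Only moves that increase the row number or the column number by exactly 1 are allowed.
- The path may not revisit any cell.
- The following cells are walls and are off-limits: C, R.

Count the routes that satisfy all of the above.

4

A right/down-only route from A to U makes exactly 2 down-moves and 5 right-moves in some order.
With no other constraints that would be C(7,2) = 21 routes.
Subtract routes through each blocked cell (inclusion–exclusion for overlaps): − through C: 10 − through R: 10 + through C&R: 3 → 4.
That gives 4 routes.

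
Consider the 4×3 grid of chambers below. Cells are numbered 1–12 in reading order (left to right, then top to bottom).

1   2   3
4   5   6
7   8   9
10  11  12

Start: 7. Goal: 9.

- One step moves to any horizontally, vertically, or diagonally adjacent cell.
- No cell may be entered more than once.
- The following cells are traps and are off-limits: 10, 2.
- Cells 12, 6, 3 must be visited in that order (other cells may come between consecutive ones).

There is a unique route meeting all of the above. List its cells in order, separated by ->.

The waypoints must appear in the order 12, 6, 3, with no cell reused.
Route from 7: down-right 1 to 11, right 1 to 12, up-left 1 to 8, up-right 1 to 6, up 1 to 3, down-left 1 to 5, down-right 1 to 9 — 7 moves in all.
Check: order respected (12 at step 2, 6 at step 4, 3 at step 5).

7 -> 11 -> 12 -> 8 -> 6 -> 3 -> 5 -> 9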